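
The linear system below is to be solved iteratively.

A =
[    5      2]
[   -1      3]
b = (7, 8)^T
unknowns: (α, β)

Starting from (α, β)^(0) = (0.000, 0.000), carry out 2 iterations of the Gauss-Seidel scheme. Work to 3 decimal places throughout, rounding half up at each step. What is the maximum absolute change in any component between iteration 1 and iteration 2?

1.253

Iteration 1:
  α = (7 - (2)·0.000) / (5) = 1.400
  β = (8 - (-1)·1.400) / (3) = 3.133
Iteration 2:
  α = (7 - (2)·3.133) / (5) = 0.147
  β = (8 - (-1)·0.147) / (3) = 2.716
Change: (-1.253, -0.417) → max |·| = 1.253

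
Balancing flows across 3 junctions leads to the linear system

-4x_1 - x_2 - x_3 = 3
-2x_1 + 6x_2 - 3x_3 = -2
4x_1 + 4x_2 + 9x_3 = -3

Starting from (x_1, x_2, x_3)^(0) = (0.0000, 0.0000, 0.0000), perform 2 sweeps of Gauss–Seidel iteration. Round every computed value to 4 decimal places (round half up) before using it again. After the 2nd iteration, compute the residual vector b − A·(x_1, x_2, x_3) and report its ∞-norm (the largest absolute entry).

0.3170

Iteration 1:
  x_1 = (3 - (-1)·0.0000 - (-1)·0.0000) / (-4) = -0.7500
  x_2 = (-2 - (-2)·-0.7500 - (-3)·0.0000) / (6) = -0.5833
  x_3 = (-3 - (4)·-0.7500 - (4)·-0.5833) / (9) = 0.2592
Iteration 2:
  x_1 = (3 - (-1)·-0.5833 - (-1)·0.2592) / (-4) = -0.6690
  x_2 = (-2 - (-2)·-0.6690 - (-3)·0.2592) / (6) = -0.4267
  x_3 = (-3 - (4)·-0.6690 - (4)·-0.4267) / (9) = 0.1536
Residual b − A·x = (0.0509, -0.3170, 0.0004); ∞-norm = 0.3170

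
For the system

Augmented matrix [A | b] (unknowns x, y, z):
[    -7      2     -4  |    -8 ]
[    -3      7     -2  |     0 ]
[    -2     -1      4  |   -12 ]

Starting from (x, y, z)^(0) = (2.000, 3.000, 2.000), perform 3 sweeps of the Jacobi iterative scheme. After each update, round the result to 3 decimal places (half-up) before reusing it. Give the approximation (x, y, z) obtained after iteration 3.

Iteration 1:
  x = (-8 - (2)·3.000 - (-4)·2.000) / (-7) = 0.857
  y = (0 - (-3)·2.000 - (-2)·2.000) / (7) = 1.429
  z = (-12 - (-2)·2.000 - (-1)·3.000) / (4) = -1.250
Iteration 2:
  x = (-8 - (2)·1.429 - (-4)·-1.250) / (-7) = 2.265
  y = (0 - (-3)·0.857 - (-2)·-1.250) / (7) = 0.010
  z = (-12 - (-2)·0.857 - (-1)·1.429) / (4) = -2.214
Iteration 3:
  x = (-8 - (2)·0.010 - (-4)·-2.214) / (-7) = 2.411
  y = (0 - (-3)·2.265 - (-2)·-2.214) / (7) = 0.338
  z = (-12 - (-2)·2.265 - (-1)·0.010) / (4) = -1.865

(2.411, 0.338, -1.865)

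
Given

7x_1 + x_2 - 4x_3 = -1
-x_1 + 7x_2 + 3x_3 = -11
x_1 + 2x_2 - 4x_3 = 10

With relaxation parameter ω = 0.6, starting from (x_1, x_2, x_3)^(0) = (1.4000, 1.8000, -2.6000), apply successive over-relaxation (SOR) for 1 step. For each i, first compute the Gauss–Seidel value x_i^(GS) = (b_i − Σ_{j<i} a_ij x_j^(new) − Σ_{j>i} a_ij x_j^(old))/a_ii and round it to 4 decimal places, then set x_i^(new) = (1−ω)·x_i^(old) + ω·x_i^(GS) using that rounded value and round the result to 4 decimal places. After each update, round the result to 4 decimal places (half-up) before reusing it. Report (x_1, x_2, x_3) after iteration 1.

(-0.5714, 0.3967, -2.5067)

Iteration 1:
  x_1: GS value = (-1 - (1)·1.8000 - (-4)·-2.6000) / (7) = -1.8857;  x_1 ← (1−ω)·1.4000 + ω·-1.8857 = -0.5714
  x_2: GS value = (-11 - (-1)·-0.5714 - (3)·-2.6000) / (7) = -0.5388;  x_2 ← (1−ω)·1.8000 + ω·-0.5388 = 0.3967
  x_3: GS value = (10 - (1)·-0.5714 - (2)·0.3967) / (-4) = -2.4445;  x_3 ← (1−ω)·-2.6000 + ω·-2.4445 = -2.5067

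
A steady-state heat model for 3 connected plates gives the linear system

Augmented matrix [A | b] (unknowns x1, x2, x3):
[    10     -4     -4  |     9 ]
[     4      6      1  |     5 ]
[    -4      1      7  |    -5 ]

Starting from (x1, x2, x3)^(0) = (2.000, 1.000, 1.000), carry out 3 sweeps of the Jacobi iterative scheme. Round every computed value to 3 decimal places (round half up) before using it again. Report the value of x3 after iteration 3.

Iteration 1:
  x1 = (9 - (-4)·1.000 - (-4)·1.000) / (10) = 1.700
  x2 = (5 - (4)·2.000 - (1)·1.000) / (6) = -0.667
  x3 = (-5 - (-4)·2.000 - (1)·1.000) / (7) = 0.286
Iteration 2:
  x1 = (9 - (-4)·-0.667 - (-4)·0.286) / (10) = 0.748
  x2 = (5 - (4)·1.700 - (1)·0.286) / (6) = -0.348
  x3 = (-5 - (-4)·1.700 - (1)·-0.667) / (7) = 0.352
Iteration 3:
  x1 = (9 - (-4)·-0.348 - (-4)·0.352) / (10) = 0.902
  x2 = (5 - (4)·0.748 - (1)·0.352) / (6) = 0.276
  x3 = (-5 - (-4)·0.748 - (1)·-0.348) / (7) = -0.237

-0.237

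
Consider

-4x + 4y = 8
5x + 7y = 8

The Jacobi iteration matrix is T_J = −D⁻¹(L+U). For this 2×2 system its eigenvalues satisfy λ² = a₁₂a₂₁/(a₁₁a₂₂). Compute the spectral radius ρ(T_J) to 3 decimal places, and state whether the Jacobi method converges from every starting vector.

0.845

a₁₂a₂₁/(a₁₁a₂₂) = (4)·(5) / ((-4)·(7)) = -0.714286
ρ = √|-0.714286| = √0.714286 = 0.845
ρ < 1, so Jacobi converges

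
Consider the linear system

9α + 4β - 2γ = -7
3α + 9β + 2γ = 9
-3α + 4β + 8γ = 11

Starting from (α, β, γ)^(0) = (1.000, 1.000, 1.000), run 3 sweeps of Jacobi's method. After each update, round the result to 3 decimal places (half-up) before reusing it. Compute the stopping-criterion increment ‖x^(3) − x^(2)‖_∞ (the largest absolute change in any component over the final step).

0.377

Iteration 1:
  α = (-7 - (4)·1.000 - (-2)·1.000) / (9) = -1.000
  β = (9 - (3)·1.000 - (2)·1.000) / (9) = 0.444
  γ = (11 - (-3)·1.000 - (4)·1.000) / (8) = 1.250
Iteration 2:
  α = (-7 - (4)·0.444 - (-2)·1.250) / (9) = -0.697
  β = (9 - (3)·-1.000 - (2)·1.250) / (9) = 1.056
  γ = (11 - (-3)·-1.000 - (4)·0.444) / (8) = 0.778
Iteration 3:
  α = (-7 - (4)·1.056 - (-2)·0.778) / (9) = -1.074
  β = (9 - (3)·-0.697 - (2)·0.778) / (9) = 1.059
  γ = (11 - (-3)·-0.697 - (4)·1.056) / (8) = 0.586
Change: (-0.377, 0.003, -0.192) → max |·| = 0.377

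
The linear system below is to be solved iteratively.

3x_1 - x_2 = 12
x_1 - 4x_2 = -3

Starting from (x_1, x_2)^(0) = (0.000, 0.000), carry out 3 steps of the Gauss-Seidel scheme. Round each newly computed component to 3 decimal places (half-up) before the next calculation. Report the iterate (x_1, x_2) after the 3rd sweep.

Iteration 1:
  x_1 = (12 - (-1)·0.000) / (3) = 4.000
  x_2 = (-3 - (1)·4.000) / (-4) = 1.750
Iteration 2:
  x_1 = (12 - (-1)·1.750) / (3) = 4.583
  x_2 = (-3 - (1)·4.583) / (-4) = 1.896
Iteration 3:
  x_1 = (12 - (-1)·1.896) / (3) = 4.632
  x_2 = (-3 - (1)·4.632) / (-4) = 1.908

(4.632, 1.908)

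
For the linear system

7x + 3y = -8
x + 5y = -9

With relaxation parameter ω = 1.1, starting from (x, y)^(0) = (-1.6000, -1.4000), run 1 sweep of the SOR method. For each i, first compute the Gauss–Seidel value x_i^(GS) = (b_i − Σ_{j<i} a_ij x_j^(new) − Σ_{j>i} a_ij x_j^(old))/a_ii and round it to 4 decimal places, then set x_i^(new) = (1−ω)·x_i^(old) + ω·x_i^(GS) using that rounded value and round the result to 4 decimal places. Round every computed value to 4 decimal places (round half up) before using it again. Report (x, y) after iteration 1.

Iteration 1:
  x: GS value = (-8 - (3)·-1.4000) / (7) = -0.5429;  x ← (1−ω)·-1.6000 + ω·-0.5429 = -0.4372
  y: GS value = (-9 - (1)·-0.4372) / (5) = -1.7126;  y ← (1−ω)·-1.4000 + ω·-1.7126 = -1.7439

(-0.4372, -1.7439)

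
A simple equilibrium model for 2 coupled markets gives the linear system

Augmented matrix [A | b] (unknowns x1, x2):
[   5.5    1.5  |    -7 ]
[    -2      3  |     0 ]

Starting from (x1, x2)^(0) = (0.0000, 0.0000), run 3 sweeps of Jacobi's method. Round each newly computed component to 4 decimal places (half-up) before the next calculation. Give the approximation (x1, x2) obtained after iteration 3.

Iteration 1:
  x1 = (-7 - (1.5)·0.0000) / (5.5) = -1.2727
  x2 = (0 - (-2)·0.0000) / (3) = 0.0000
Iteration 2:
  x1 = (-7 - (1.5)·0.0000) / (5.5) = -1.2727
  x2 = (0 - (-2)·-1.2727) / (3) = -0.8485
Iteration 3:
  x1 = (-7 - (1.5)·-0.8485) / (5.5) = -1.0413
  x2 = (0 - (-2)·-1.2727) / (3) = -0.8485

(-1.0413, -0.8485)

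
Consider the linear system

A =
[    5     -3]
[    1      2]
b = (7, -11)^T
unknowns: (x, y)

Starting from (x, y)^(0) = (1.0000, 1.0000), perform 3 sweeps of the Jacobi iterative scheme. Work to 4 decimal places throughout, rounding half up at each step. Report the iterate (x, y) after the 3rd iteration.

Iteration 1:
  x = (7 - (-3)·1.0000) / (5) = 2.0000
  y = (-11 - (1)·1.0000) / (2) = -6.0000
Iteration 2:
  x = (7 - (-3)·-6.0000) / (5) = -2.2000
  y = (-11 - (1)·2.0000) / (2) = -6.5000
Iteration 3:
  x = (7 - (-3)·-6.5000) / (5) = -2.5000
  y = (-11 - (1)·-2.2000) / (2) = -4.4000

(-2.5000, -4.4000)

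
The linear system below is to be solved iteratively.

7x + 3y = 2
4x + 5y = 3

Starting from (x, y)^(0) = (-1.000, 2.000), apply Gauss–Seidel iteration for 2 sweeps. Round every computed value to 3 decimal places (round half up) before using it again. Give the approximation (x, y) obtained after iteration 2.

(-0.167, 0.734)

Iteration 1:
  x = (2 - (3)·2.000) / (7) = -0.571
  y = (3 - (4)·-0.571) / (5) = 1.057
Iteration 2:
  x = (2 - (3)·1.057) / (7) = -0.167
  y = (3 - (4)·-0.167) / (5) = 0.734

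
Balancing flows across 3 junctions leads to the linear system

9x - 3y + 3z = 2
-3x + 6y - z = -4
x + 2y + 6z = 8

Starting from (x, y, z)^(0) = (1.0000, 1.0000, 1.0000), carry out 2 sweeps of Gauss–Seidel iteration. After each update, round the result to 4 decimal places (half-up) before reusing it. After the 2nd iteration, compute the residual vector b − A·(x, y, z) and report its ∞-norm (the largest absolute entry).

1.2286

Iteration 1:
  x = (2 - (-3)·1.0000 - (3)·1.0000) / (9) = 0.2222
  y = (-4 - (-3)·0.2222 - (-1)·1.0000) / (6) = -0.3889
  z = (8 - (1)·0.2222 - (2)·-0.3889) / (6) = 1.4259
Iteration 2:
  x = (2 - (-3)·-0.3889 - (3)·1.4259) / (9) = -0.3827
  y = (-4 - (-3)·-0.3827 - (-1)·1.4259) / (6) = -0.6204
  z = (8 - (1)·-0.3827 - (2)·-0.6204) / (6) = 1.6039
Residual b − A·x = (-1.2286, 0.1782, 0.0001); ∞-norm = 1.2286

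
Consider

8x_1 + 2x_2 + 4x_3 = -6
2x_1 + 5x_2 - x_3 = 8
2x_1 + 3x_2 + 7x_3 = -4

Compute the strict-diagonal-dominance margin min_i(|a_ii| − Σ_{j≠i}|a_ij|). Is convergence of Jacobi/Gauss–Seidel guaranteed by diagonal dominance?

2

row 1: |8| − (2+4) = 2
row 2: |5| − (2+1) = 2
row 3: |7| − (2+3) = 2
minimum over rows = 2 → strictly diagonally dominant (convergence guaranteed)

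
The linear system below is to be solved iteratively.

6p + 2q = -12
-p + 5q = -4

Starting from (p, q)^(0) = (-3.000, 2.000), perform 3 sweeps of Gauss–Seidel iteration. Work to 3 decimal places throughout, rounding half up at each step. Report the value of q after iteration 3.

Iteration 1:
  p = (-12 - (2)·2.000) / (6) = -2.667
  q = (-4 - (-1)·-2.667) / (5) = -1.333
Iteration 2:
  p = (-12 - (2)·-1.333) / (6) = -1.556
  q = (-4 - (-1)·-1.556) / (5) = -1.111
Iteration 3:
  p = (-12 - (2)·-1.111) / (6) = -1.630
  q = (-4 - (-1)·-1.630) / (5) = -1.126

-1.126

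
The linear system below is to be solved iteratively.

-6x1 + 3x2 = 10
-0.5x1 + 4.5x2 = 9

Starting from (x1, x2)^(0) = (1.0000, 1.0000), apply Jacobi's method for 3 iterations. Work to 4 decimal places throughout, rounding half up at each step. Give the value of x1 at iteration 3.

-0.7315

Iteration 1:
  x1 = (10 - (3)·1.0000) / (-6) = -1.1667
  x2 = (9 - (-0.5)·1.0000) / (4.5) = 2.1111
Iteration 2:
  x1 = (10 - (3)·2.1111) / (-6) = -0.6111
  x2 = (9 - (-0.5)·-1.1667) / (4.5) = 1.8704
Iteration 3:
  x1 = (10 - (3)·1.8704) / (-6) = -0.7315
  x2 = (9 - (-0.5)·-0.6111) / (4.5) = 1.9321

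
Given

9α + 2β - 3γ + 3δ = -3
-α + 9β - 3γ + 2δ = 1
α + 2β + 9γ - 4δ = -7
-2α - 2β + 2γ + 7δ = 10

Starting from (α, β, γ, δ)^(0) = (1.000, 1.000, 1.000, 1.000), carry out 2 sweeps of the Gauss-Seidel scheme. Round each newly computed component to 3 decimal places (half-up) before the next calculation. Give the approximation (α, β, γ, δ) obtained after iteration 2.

(-0.939, -0.407, 0.041, 1.032)

Iteration 1:
  α = (-3 - (2)·1.000 - (-3)·1.000 - (3)·1.000) / (9) = -0.556
  β = (1 - (-1)·-0.556 - (-3)·1.000 - (2)·1.000) / (9) = 0.160
  γ = (-7 - (1)·-0.556 - (2)·0.160 - (-4)·1.000) / (9) = -0.307
  δ = (10 - (-2)·-0.556 - (-2)·0.160 - (2)·-0.307) / (7) = 1.403
Iteration 2:
  α = (-3 - (2)·0.160 - (-3)·-0.307 - (3)·1.403) / (9) = -0.939
  β = (1 - (-1)·-0.939 - (-3)·-0.307 - (2)·1.403) / (9) = -0.407
  γ = (-7 - (1)·-0.939 - (2)·-0.407 - (-4)·1.403) / (9) = 0.041
  δ = (10 - (-2)·-0.939 - (-2)·-0.407 - (2)·0.041) / (7) = 1.032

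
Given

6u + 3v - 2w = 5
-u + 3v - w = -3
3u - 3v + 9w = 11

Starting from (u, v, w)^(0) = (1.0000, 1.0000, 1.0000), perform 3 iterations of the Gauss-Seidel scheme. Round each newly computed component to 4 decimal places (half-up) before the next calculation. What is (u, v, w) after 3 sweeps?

Iteration 1:
  u = (5 - (3)·1.0000 - (-2)·1.0000) / (6) = 0.6667
  v = (-3 - (-1)·0.6667 - (-1)·1.0000) / (3) = -0.4444
  w = (11 - (3)·0.6667 - (-3)·-0.4444) / (9) = 0.8519
Iteration 2:
  u = (5 - (3)·-0.4444 - (-2)·0.8519) / (6) = 1.3395
  v = (-3 - (-1)·1.3395 - (-1)·0.8519) / (3) = -0.2695
  w = (11 - (3)·1.3395 - (-3)·-0.2695) / (9) = 0.6859
Iteration 3:
  u = (5 - (3)·-0.2695 - (-2)·0.6859) / (6) = 1.1967
  v = (-3 - (-1)·1.1967 - (-1)·0.6859) / (3) = -0.3725
  w = (11 - (3)·1.1967 - (-3)·-0.3725) / (9) = 0.6992

(1.1967, -0.3725, 0.6992)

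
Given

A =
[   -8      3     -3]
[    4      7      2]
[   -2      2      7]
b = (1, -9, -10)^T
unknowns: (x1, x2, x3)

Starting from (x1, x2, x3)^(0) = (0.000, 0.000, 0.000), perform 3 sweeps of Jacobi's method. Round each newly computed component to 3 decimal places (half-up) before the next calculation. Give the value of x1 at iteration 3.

Iteration 1:
  x1 = (1 - (3)·0.000 - (-3)·0.000) / (-8) = -0.125
  x2 = (-9 - (4)·0.000 - (2)·0.000) / (7) = -1.286
  x3 = (-10 - (-2)·0.000 - (2)·0.000) / (7) = -1.429
Iteration 2:
  x1 = (1 - (3)·-1.286 - (-3)·-1.429) / (-8) = -0.071
  x2 = (-9 - (4)·-0.125 - (2)·-1.429) / (7) = -0.806
  x3 = (-10 - (-2)·-0.125 - (2)·-1.286) / (7) = -1.097
Iteration 3:
  x1 = (1 - (3)·-0.806 - (-3)·-1.097) / (-8) = -0.016
  x2 = (-9 - (4)·-0.071 - (2)·-1.097) / (7) = -0.932
  x3 = (-10 - (-2)·-0.071 - (2)·-0.806) / (7) = -1.219

-0.016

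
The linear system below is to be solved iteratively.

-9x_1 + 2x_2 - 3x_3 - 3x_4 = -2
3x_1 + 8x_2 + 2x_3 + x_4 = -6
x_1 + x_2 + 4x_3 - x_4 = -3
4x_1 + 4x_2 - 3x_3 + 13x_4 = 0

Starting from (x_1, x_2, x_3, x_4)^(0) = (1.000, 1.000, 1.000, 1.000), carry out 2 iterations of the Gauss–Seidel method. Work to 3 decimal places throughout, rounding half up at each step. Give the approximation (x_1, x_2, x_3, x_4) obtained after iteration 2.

Iteration 1:
  x_1 = (-2 - (2)·1.000 - (-3)·1.000 - (-3)·1.000) / (-9) = -0.222
  x_2 = (-6 - (3)·-0.222 - (2)·1.000 - (1)·1.000) / (8) = -1.042
  x_3 = (-3 - (1)·-0.222 - (1)·-1.042 - (-1)·1.000) / (4) = -0.184
  x_4 = (0 - (4)·-0.222 - (4)·-1.042 - (-3)·-0.184) / (13) = 0.346
Iteration 2:
  x_1 = (-2 - (2)·-1.042 - (-3)·-0.184 - (-3)·0.346) / (-9) = -0.063
  x_2 = (-6 - (3)·-0.063 - (2)·-0.184 - (1)·0.346) / (8) = -0.724
  x_3 = (-3 - (1)·-0.063 - (1)·-0.724 - (-1)·0.346) / (4) = -0.467
  x_4 = (0 - (4)·-0.063 - (4)·-0.724 - (-3)·-0.467) / (13) = 0.134

(-0.063, -0.724, -0.467, 0.134)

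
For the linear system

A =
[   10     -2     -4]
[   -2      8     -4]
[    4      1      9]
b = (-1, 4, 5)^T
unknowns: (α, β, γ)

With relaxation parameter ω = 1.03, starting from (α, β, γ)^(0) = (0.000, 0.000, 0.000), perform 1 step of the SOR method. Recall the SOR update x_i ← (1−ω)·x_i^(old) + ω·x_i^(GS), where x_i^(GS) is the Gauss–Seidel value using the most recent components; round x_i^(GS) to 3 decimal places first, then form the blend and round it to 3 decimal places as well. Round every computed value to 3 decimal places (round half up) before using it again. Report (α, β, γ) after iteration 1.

Iteration 1:
  α: GS value = (-1 - (-2)·0.000 - (-4)·0.000) / (10) = -0.100;  α ← (1−ω)·0.000 + ω·-0.100 = -0.103
  β: GS value = (4 - (-2)·-0.103 - (-4)·0.000) / (8) = 0.474;  β ← (1−ω)·0.000 + ω·0.474 = 0.488
  γ: GS value = (5 - (4)·-0.103 - (1)·0.488) / (9) = 0.547;  γ ← (1−ω)·0.000 + ω·0.547 = 0.563

(-0.103, 0.488, 0.563)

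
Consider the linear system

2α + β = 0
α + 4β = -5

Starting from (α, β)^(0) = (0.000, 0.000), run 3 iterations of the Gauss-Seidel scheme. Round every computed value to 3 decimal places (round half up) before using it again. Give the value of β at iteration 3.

Iteration 1:
  α = (0 - (1)·0.000) / (2) = 0.000
  β = (-5 - (1)·0.000) / (4) = -1.250
Iteration 2:
  α = (0 - (1)·-1.250) / (2) = 0.625
  β = (-5 - (1)·0.625) / (4) = -1.406
Iteration 3:
  α = (0 - (1)·-1.406) / (2) = 0.703
  β = (-5 - (1)·0.703) / (4) = -1.426

-1.426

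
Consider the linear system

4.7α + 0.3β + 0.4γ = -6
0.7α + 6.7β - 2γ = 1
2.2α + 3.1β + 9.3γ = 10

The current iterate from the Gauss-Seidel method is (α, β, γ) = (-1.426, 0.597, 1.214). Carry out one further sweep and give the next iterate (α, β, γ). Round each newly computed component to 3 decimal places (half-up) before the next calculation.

One sweep:
  α = (-6 - (0.3)·0.597 - (0.4)·1.214) / (4.7) = -1.418
  β = (1 - (0.7)·-1.418 - (-2)·1.214) / (6.7) = 0.660
  γ = (10 - (2.2)·-1.418 - (3.1)·0.660) / (9.3) = 1.191

(-1.418, 0.660, 1.191)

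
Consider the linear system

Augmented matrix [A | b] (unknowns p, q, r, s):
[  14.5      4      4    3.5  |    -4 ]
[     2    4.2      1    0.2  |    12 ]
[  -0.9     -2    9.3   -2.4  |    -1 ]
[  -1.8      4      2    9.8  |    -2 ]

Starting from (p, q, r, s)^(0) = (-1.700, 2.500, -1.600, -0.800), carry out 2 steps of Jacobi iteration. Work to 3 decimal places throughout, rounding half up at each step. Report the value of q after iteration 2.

Iteration 1:
  p = (-4 - (4)·2.500 - (4)·-1.600 - (3.5)·-0.800) / (14.5) = -0.331
  q = (12 - (2)·-1.700 - (1)·-1.600 - (0.2)·-0.800) / (4.2) = 4.086
  r = (-1 - (-0.9)·-1.700 - (-2)·2.500 - (-2.4)·-0.800) / (9.3) = 0.059
  s = (-2 - (-1.8)·-1.700 - (4)·2.500 - (2)·-1.600) / (9.8) = -1.210
Iteration 2:
  p = (-4 - (4)·4.086 - (4)·0.059 - (3.5)·-1.210) / (14.5) = -1.127
  q = (12 - (2)·-0.331 - (1)·0.059 - (0.2)·-1.210) / (4.2) = 3.058
  r = (-1 - (-0.9)·-0.331 - (-2)·4.086 - (-2.4)·-1.210) / (9.3) = 0.427
  s = (-2 - (-1.8)·-0.331 - (4)·4.086 - (2)·0.059) / (9.8) = -1.945

3.058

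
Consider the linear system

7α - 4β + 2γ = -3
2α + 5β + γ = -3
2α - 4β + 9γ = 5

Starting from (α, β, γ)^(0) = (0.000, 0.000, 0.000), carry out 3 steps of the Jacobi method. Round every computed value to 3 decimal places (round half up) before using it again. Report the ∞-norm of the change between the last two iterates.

Iteration 1:
  α = (-3 - (-4)·0.000 - (2)·0.000) / (7) = -0.429
  β = (-3 - (2)·0.000 - (1)·0.000) / (5) = -0.600
  γ = (5 - (2)·0.000 - (-4)·0.000) / (9) = 0.556
Iteration 2:
  α = (-3 - (-4)·-0.600 - (2)·0.556) / (7) = -0.930
  β = (-3 - (2)·-0.429 - (1)·0.556) / (5) = -0.540
  γ = (5 - (2)·-0.429 - (-4)·-0.600) / (9) = 0.384
Iteration 3:
  α = (-3 - (-4)·-0.540 - (2)·0.384) / (7) = -0.847
  β = (-3 - (2)·-0.930 - (1)·0.384) / (5) = -0.305
  γ = (5 - (2)·-0.930 - (-4)·-0.540) / (9) = 0.522
Change: (0.083, 0.235, 0.138) → max |·| = 0.235

0.235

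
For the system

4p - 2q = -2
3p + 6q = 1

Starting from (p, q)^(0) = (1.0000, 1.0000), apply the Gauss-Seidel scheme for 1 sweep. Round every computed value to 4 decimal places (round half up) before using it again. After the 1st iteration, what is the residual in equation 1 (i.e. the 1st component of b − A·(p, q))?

Iteration 1:
  p = (-2 - (-2)·1.0000) / (4) = 0.0000
  q = (1 - (3)·0.0000) / (6) = 0.1667
Residual b − A·x = (-1.6666, -0.0002)

-1.6666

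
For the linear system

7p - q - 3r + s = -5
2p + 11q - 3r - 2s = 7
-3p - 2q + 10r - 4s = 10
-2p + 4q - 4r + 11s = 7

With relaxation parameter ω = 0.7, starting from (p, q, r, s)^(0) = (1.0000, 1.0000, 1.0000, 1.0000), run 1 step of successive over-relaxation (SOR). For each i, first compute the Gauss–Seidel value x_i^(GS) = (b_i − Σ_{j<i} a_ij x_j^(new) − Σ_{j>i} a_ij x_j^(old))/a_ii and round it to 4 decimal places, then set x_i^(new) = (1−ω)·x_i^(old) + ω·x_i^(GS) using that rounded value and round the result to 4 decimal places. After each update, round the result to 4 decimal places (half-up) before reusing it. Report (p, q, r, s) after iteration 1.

(0.1000, 1.0509, 1.4481, 0.8593)

Iteration 1:
  p: GS value = (-5 - (-1)·1.0000 - (-3)·1.0000 - (1)·1.0000) / (7) = -0.2857;  p ← (1−ω)·1.0000 + ω·-0.2857 = 0.1000
  q: GS value = (7 - (2)·0.1000 - (-3)·1.0000 - (-2)·1.0000) / (11) = 1.0727;  q ← (1−ω)·1.0000 + ω·1.0727 = 1.0509
  r: GS value = (10 - (-3)·0.1000 - (-2)·1.0509 - (-4)·1.0000) / (10) = 1.6402;  r ← (1−ω)·1.0000 + ω·1.6402 = 1.4481
  s: GS value = (7 - (-2)·0.1000 - (4)·1.0509 - (-4)·1.4481) / (11) = 0.7990;  s ← (1−ω)·1.0000 + ω·0.7990 = 0.8593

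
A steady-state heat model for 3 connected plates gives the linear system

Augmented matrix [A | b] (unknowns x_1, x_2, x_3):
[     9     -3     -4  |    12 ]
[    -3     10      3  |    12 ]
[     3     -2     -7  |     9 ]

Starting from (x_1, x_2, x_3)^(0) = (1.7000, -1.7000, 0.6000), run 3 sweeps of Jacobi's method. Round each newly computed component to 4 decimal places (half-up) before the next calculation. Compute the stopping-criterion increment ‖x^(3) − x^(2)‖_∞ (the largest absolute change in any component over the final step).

Iteration 1:
  x_1 = (12 - (-3)·-1.7000 - (-4)·0.6000) / (9) = 1.0333
  x_2 = (12 - (-3)·1.7000 - (3)·0.6000) / (10) = 1.5300
  x_3 = (9 - (3)·1.7000 - (-2)·-1.7000) / (-7) = -0.0714
Iteration 2:
  x_1 = (12 - (-3)·1.5300 - (-4)·-0.0714) / (9) = 1.8116
  x_2 = (12 - (-3)·1.0333 - (3)·-0.0714) / (10) = 1.5314
  x_3 = (9 - (3)·1.0333 - (-2)·1.5300) / (-7) = -1.2800
Iteration 3:
  x_1 = (12 - (-3)·1.5314 - (-4)·-1.2800) / (9) = 1.2749
  x_2 = (12 - (-3)·1.8116 - (3)·-1.2800) / (10) = 2.1275
  x_3 = (9 - (3)·1.8116 - (-2)·1.5314) / (-7) = -0.9469
Change: (-0.5367, 0.5961, 0.3331) → max |·| = 0.5961

0.5961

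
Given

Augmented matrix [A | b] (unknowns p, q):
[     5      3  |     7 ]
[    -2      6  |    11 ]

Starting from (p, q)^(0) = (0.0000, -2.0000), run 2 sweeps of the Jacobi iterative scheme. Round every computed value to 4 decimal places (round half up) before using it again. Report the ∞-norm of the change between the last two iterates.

2.3000

Iteration 1:
  p = (7 - (3)·-2.0000) / (5) = 2.6000
  q = (11 - (-2)·0.0000) / (6) = 1.8333
Iteration 2:
  p = (7 - (3)·1.8333) / (5) = 0.3000
  q = (11 - (-2)·2.6000) / (6) = 2.7000
Change: (-2.3000, 0.8667) → max |·| = 2.3000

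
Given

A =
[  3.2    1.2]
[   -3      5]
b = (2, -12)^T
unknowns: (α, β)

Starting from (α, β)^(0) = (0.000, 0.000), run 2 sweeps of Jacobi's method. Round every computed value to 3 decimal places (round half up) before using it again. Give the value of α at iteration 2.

Iteration 1:
  α = (2 - (1.2)·0.000) / (3.2) = 0.625
  β = (-12 - (-3)·0.000) / (5) = -2.400
Iteration 2:
  α = (2 - (1.2)·-2.400) / (3.2) = 1.525
  β = (-12 - (-3)·0.625) / (5) = -2.025

1.525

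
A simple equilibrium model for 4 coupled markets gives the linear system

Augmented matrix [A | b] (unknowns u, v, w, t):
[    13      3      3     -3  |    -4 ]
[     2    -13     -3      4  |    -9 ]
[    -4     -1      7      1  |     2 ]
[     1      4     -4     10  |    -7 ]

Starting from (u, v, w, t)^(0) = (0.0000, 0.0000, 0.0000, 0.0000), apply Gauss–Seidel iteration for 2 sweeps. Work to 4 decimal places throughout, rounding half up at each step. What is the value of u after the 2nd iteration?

-0.6985

Iteration 1:
  u = (-4 - (3)·0.0000 - (3)·0.0000 - (-3)·0.0000) / (13) = -0.3077
  v = (-9 - (2)·-0.3077 - (-3)·0.0000 - (4)·0.0000) / (-13) = 0.6450
  w = (2 - (-4)·-0.3077 - (-1)·0.6450 - (1)·0.0000) / (7) = 0.2020
  t = (-7 - (1)·-0.3077 - (4)·0.6450 - (-4)·0.2020) / (10) = -0.8464
Iteration 2:
  u = (-4 - (3)·0.6450 - (3)·0.2020 - (-3)·-0.8464) / (13) = -0.6985
  v = (-9 - (2)·-0.6985 - (-3)·0.2020 - (4)·-0.8464) / (-13) = 0.2778
  w = (2 - (-4)·-0.6985 - (-1)·0.2778 - (1)·-0.8464) / (7) = 0.0472
  t = (-7 - (1)·-0.6985 - (4)·0.2778 - (-4)·0.0472) / (10) = -0.7224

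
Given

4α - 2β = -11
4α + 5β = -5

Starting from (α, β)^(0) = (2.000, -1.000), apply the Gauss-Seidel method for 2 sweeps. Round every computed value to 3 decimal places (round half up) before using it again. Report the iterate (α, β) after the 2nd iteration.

(-1.950, 0.560)

Iteration 1:
  α = (-11 - (-2)·-1.000) / (4) = -3.250
  β = (-5 - (4)·-3.250) / (5) = 1.600
Iteration 2:
  α = (-11 - (-2)·1.600) / (4) = -1.950
  β = (-5 - (4)·-1.950) / (5) = 0.560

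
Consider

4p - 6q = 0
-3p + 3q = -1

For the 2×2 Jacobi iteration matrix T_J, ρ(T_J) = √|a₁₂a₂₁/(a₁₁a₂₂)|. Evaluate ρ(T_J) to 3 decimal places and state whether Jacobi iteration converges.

1.225

a₁₂a₂₁/(a₁₁a₂₂) = (-6)·(-3) / ((4)·(3)) = 1.500000
ρ = √|1.500000| = √1.500000 = 1.225
ρ > 1, so Jacobi diverges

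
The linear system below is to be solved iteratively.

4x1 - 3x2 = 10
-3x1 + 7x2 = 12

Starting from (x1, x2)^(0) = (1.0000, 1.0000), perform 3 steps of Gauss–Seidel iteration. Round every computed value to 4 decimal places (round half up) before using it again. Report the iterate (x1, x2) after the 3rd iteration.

Iteration 1:
  x1 = (10 - (-3)·1.0000) / (4) = 3.2500
  x2 = (12 - (-3)·3.2500) / (7) = 3.1071
Iteration 2:
  x1 = (10 - (-3)·3.1071) / (4) = 4.8303
  x2 = (12 - (-3)·4.8303) / (7) = 3.7844
Iteration 3:
  x1 = (10 - (-3)·3.7844) / (4) = 5.3383
  x2 = (12 - (-3)·5.3383) / (7) = 4.0021

(5.3383, 4.0021)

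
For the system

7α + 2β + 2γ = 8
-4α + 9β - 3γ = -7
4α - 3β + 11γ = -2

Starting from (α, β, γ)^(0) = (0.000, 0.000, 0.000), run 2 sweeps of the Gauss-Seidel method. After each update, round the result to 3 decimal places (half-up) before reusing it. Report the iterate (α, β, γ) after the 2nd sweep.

(1.412, -0.374, -0.797)

Iteration 1:
  α = (8 - (2)·0.000 - (2)·0.000) / (7) = 1.143
  β = (-7 - (-4)·1.143 - (-3)·0.000) / (9) = -0.270
  γ = (-2 - (4)·1.143 - (-3)·-0.270) / (11) = -0.671
Iteration 2:
  α = (8 - (2)·-0.270 - (2)·-0.671) / (7) = 1.412
  β = (-7 - (-4)·1.412 - (-3)·-0.671) / (9) = -0.374
  γ = (-2 - (4)·1.412 - (-3)·-0.374) / (11) = -0.797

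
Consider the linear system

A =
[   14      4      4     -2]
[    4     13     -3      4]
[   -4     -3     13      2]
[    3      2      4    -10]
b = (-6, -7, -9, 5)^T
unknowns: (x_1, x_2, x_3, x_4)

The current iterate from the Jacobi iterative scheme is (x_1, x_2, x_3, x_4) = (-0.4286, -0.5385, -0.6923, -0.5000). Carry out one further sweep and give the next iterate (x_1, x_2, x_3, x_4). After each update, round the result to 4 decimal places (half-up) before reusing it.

(-0.1483, -0.4125, -0.8715, -1.0132)

One sweep:
  x_1 = (-6 - (4)·-0.5385 - (4)·-0.6923 - (-2)·-0.5000) / (14) = -0.1483
  x_2 = (-7 - (4)·-0.4286 - (-3)·-0.6923 - (4)·-0.5000) / (13) = -0.4125
  x_3 = (-9 - (-4)·-0.4286 - (-3)·-0.5385 - (2)·-0.5000) / (13) = -0.8715
  x_4 = (5 - (3)·-0.4286 - (2)·-0.5385 - (4)·-0.6923) / (-10) = -1.0132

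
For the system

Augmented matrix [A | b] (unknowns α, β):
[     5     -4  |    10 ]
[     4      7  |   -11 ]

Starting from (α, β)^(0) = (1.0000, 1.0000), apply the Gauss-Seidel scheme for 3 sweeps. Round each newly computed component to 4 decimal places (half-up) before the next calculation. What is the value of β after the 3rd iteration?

-2.1362

Iteration 1:
  α = (10 - (-4)·1.0000) / (5) = 2.8000
  β = (-11 - (4)·2.8000) / (7) = -3.1714
Iteration 2:
  α = (10 - (-4)·-3.1714) / (5) = -0.5371
  β = (-11 - (4)·-0.5371) / (7) = -1.2645
Iteration 3:
  α = (10 - (-4)·-1.2645) / (5) = 0.9884
  β = (-11 - (4)·0.9884) / (7) = -2.1362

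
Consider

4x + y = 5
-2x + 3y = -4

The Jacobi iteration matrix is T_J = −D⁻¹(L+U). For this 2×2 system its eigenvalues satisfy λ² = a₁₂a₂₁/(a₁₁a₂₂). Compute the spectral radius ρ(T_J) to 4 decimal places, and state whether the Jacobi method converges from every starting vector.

0.4082

a₁₂a₂₁/(a₁₁a₂₂) = (1)·(-2) / ((4)·(3)) = -0.166667
ρ = √|-0.166667| = √0.166667 = 0.4082
ρ < 1, so Jacobi converges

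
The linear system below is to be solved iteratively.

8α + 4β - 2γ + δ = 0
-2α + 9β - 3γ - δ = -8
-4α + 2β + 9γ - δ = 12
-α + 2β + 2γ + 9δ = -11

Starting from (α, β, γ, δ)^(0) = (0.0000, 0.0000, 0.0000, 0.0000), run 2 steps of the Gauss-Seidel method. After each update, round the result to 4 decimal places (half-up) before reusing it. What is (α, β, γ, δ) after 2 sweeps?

(0.9978, -0.3085, 1.6937, -1.4192)

Iteration 1:
  α = (0 - (4)·0.0000 - (-2)·0.0000 - (1)·0.0000) / (8) = 0.0000
  β = (-8 - (-2)·0.0000 - (-3)·0.0000 - (-1)·0.0000) / (9) = -0.8889
  γ = (12 - (-4)·0.0000 - (2)·-0.8889 - (-1)·0.0000) / (9) = 1.5309
  δ = (-11 - (-1)·0.0000 - (2)·-0.8889 - (2)·1.5309) / (9) = -1.3649
Iteration 2:
  α = (0 - (4)·-0.8889 - (-2)·1.5309 - (1)·-1.3649) / (8) = 0.9978
  β = (-8 - (-2)·0.9978 - (-3)·1.5309 - (-1)·-1.3649) / (9) = -0.3085
  γ = (12 - (-4)·0.9978 - (2)·-0.3085 - (-1)·-1.3649) / (9) = 1.6937
  δ = (-11 - (-1)·0.9978 - (2)·-0.3085 - (2)·1.6937) / (9) = -1.4192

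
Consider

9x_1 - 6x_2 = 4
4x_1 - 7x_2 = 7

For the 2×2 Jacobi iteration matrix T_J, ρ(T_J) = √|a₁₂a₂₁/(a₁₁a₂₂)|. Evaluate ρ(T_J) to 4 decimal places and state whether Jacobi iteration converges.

a₁₂a₂₁/(a₁₁a₂₂) = (-6)·(4) / ((9)·(-7)) = 0.380952
ρ = √|0.380952| = √0.380952 = 0.6172
ρ < 1, so Jacobi converges

0.6172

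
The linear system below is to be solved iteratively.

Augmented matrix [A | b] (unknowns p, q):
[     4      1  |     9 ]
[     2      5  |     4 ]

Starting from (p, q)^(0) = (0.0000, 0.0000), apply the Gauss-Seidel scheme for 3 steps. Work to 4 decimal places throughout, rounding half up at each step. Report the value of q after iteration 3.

-0.1110

Iteration 1:
  p = (9 - (1)·0.0000) / (4) = 2.2500
  q = (4 - (2)·2.2500) / (5) = -0.1000
Iteration 2:
  p = (9 - (1)·-0.1000) / (4) = 2.2750
  q = (4 - (2)·2.2750) / (5) = -0.1100
Iteration 3:
  p = (9 - (1)·-0.1100) / (4) = 2.2775
  q = (4 - (2)·2.2775) / (5) = -0.1110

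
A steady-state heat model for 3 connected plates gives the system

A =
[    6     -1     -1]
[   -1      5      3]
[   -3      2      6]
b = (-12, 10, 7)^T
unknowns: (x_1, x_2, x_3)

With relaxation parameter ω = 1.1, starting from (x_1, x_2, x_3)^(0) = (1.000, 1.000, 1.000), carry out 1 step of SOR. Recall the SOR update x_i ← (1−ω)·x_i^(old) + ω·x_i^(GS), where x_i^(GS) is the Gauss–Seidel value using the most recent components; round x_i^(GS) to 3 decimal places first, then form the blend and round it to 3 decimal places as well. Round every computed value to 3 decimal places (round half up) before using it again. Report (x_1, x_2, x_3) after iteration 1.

(-1.934, 1.014, -0.252)

Iteration 1:
  x_1: GS value = (-12 - (-1)·1.000 - (-1)·1.000) / (6) = -1.667;  x_1 ← (1−ω)·1.000 + ω·-1.667 = -1.934
  x_2: GS value = (10 - (-1)·-1.934 - (3)·1.000) / (5) = 1.013;  x_2 ← (1−ω)·1.000 + ω·1.013 = 1.014
  x_3: GS value = (7 - (-3)·-1.934 - (2)·1.014) / (6) = -0.138;  x_3 ← (1−ω)·1.000 + ω·-0.138 = -0.252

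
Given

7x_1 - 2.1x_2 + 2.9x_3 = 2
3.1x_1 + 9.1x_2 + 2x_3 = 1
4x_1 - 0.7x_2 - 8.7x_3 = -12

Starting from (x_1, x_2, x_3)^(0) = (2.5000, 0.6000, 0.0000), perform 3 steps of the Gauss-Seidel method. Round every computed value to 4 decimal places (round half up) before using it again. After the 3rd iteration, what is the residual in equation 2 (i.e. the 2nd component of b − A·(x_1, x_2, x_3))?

Iteration 1:
  x_1 = (2 - (-2.1)·0.6000 - (2.9)·0.0000) / (7) = 0.4657
  x_2 = (1 - (3.1)·0.4657 - (2)·0.0000) / (9.1) = -0.0488
  x_3 = (-12 - (4)·0.4657 - (-0.7)·-0.0488) / (-8.7) = 1.5974
Iteration 2:
  x_1 = (2 - (-2.1)·-0.0488 - (2.9)·1.5974) / (7) = -0.3907
  x_2 = (1 - (3.1)·-0.3907 - (2)·1.5974) / (9.1) = -0.1081
  x_3 = (-12 - (4)·-0.3907 - (-0.7)·-0.1081) / (-8.7) = 1.2084
Iteration 3:
  x_1 = (2 - (-2.1)·-0.1081 - (2.9)·1.2084) / (7) = -0.2473
  x_2 = (1 - (3.1)·-0.2473 - (2)·1.2084) / (9.1) = -0.0714
  x_3 = (-12 - (4)·-0.2473 - (-0.7)·-0.0714) / (-8.7) = 1.2714
Residual b − A·x = (-0.1059, -0.1264, 0.0004)

-0.1264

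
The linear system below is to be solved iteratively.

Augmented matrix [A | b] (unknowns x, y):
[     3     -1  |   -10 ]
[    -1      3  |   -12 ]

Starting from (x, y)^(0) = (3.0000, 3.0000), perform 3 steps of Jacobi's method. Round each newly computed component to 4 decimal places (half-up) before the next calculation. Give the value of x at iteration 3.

-4.9259

Iteration 1:
  x = (-10 - (-1)·3.0000) / (3) = -2.3333
  y = (-12 - (-1)·3.0000) / (3) = -3.0000
Iteration 2:
  x = (-10 - (-1)·-3.0000) / (3) = -4.3333
  y = (-12 - (-1)·-2.3333) / (3) = -4.7778
Iteration 3:
  x = (-10 - (-1)·-4.7778) / (3) = -4.9259
  y = (-12 - (-1)·-4.3333) / (3) = -5.4444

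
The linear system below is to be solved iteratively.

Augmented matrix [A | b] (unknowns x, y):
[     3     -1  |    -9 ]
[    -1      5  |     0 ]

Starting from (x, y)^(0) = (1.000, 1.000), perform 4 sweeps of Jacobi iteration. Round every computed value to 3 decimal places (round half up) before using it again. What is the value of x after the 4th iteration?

-3.196

Iteration 1:
  x = (-9 - (-1)·1.000) / (3) = -2.667
  y = (0 - (-1)·1.000) / (5) = 0.200
Iteration 2:
  x = (-9 - (-1)·0.200) / (3) = -2.933
  y = (0 - (-1)·-2.667) / (5) = -0.533
Iteration 3:
  x = (-9 - (-1)·-0.533) / (3) = -3.178
  y = (0 - (-1)·-2.933) / (5) = -0.587
Iteration 4:
  x = (-9 - (-1)·-0.587) / (3) = -3.196
  y = (0 - (-1)·-3.178) / (5) = -0.636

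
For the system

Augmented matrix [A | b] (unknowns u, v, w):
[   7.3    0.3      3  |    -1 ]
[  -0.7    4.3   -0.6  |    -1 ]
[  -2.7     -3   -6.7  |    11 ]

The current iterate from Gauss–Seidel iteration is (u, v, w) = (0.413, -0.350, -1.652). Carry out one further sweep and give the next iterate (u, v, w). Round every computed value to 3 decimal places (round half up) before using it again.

One sweep:
  u = (-1 - (0.3)·-0.350 - (3)·-1.652) / (7.3) = 0.556
  v = (-1 - (-0.7)·0.556 - (-0.6)·-1.652) / (4.3) = -0.373
  w = (11 - (-2.7)·0.556 - (-3)·-0.373) / (-6.7) = -1.699

(0.556, -0.373, -1.699)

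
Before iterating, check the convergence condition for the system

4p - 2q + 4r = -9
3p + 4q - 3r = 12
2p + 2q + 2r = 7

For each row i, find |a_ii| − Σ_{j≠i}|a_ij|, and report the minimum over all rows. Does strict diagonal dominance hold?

row 1: |4| − (2+4) = -2
row 2: |4| − (3+3) = -2
row 3: |2| − (2+2) = -2
minimum over rows = -2 → not strictly diagonally dominant

-2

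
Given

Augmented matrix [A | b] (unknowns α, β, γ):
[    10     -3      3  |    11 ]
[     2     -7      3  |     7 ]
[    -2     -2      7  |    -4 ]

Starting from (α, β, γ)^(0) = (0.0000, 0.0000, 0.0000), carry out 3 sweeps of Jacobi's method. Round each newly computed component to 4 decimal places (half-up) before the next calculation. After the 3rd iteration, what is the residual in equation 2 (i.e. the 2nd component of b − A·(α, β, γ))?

Iteration 1:
  α = (11 - (-3)·0.0000 - (3)·0.0000) / (10) = 1.1000
  β = (7 - (2)·0.0000 - (3)·0.0000) / (-7) = -1.0000
  γ = (-4 - (-2)·0.0000 - (-2)·0.0000) / (7) = -0.5714
Iteration 2:
  α = (11 - (-3)·-1.0000 - (3)·-0.5714) / (10) = 0.9714
  β = (7 - (2)·1.1000 - (3)·-0.5714) / (-7) = -0.9306
  γ = (-4 - (-2)·1.1000 - (-2)·-1.0000) / (7) = -0.5429
Iteration 3:
  α = (11 - (-3)·-0.9306 - (3)·-0.5429) / (10) = 0.9837
  β = (7 - (2)·0.9714 - (3)·-0.5429) / (-7) = -0.9551
  γ = (-4 - (-2)·0.9714 - (-2)·-0.9306) / (7) = -0.5598
Residual b − A·x = (-0.0229, 0.0263, -0.0242)

0.0263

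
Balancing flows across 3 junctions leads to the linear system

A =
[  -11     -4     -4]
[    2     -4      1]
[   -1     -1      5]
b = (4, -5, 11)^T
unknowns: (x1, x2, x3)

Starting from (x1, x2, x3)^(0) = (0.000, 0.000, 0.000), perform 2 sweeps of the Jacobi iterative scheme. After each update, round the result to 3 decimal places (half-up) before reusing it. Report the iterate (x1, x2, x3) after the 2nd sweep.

Iteration 1:
  x1 = (4 - (-4)·0.000 - (-4)·0.000) / (-11) = -0.364
  x2 = (-5 - (2)·0.000 - (1)·0.000) / (-4) = 1.250
  x3 = (11 - (-1)·0.000 - (-1)·0.000) / (5) = 2.200
Iteration 2:
  x1 = (4 - (-4)·1.250 - (-4)·2.200) / (-11) = -1.618
  x2 = (-5 - (2)·-0.364 - (1)·2.200) / (-4) = 1.618
  x3 = (11 - (-1)·-0.364 - (-1)·1.250) / (5) = 2.377

(-1.618, 1.618, 2.377)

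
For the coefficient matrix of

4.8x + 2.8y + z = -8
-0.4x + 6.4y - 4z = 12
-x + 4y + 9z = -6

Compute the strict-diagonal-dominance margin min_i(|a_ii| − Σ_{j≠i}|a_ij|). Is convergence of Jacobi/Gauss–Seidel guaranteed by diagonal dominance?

1

row 1: |4.8| − (2.8+1) = 1
row 2: |6.4| − (0.4+4) = 2
row 3: |9| − (1+4) = 4
minimum over rows = 1 → strictly diagonally dominant (convergence guaranteed)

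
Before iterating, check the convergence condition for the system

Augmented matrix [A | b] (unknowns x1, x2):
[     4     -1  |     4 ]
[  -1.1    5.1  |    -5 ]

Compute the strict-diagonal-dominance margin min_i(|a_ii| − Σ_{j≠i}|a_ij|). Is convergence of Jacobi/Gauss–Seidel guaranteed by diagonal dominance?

row 1: |4| − (1) = 3
row 2: |5.1| − (1.1) = 4
minimum over rows = 3 → strictly diagonally dominant (convergence guaranteed)

3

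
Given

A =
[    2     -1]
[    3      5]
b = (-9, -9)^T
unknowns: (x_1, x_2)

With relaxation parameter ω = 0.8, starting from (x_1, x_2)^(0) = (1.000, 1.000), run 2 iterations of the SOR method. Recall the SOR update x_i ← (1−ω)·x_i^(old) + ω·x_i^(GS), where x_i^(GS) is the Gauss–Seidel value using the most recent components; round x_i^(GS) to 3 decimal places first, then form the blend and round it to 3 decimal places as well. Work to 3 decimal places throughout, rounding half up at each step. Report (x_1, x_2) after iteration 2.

Iteration 1:
  x_1: GS value = (-9 - (-1)·1.000) / (2) = -4.000;  x_1 ← (1−ω)·1.000 + ω·-4.000 = -3.000
  x_2: GS value = (-9 - (3)·-3.000) / (5) = 0.000;  x_2 ← (1−ω)·1.000 + ω·0.000 = 0.200
Iteration 2:
  x_1: GS value = (-9 - (-1)·0.200) / (2) = -4.400;  x_1 ← (1−ω)·-3.000 + ω·-4.400 = -4.120
  x_2: GS value = (-9 - (3)·-4.120) / (5) = 0.672;  x_2 ← (1−ω)·0.200 + ω·0.672 = 0.578

(-4.120, 0.578)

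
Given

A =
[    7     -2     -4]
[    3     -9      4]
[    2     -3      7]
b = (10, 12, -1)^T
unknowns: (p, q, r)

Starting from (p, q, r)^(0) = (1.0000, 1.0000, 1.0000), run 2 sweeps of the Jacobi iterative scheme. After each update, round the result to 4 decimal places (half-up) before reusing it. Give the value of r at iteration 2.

Iteration 1:
  p = (10 - (-2)·1.0000 - (-4)·1.0000) / (7) = 2.2857
  q = (12 - (3)·1.0000 - (4)·1.0000) / (-9) = -0.5556
  r = (-1 - (2)·1.0000 - (-3)·1.0000) / (7) = 0.0000
Iteration 2:
  p = (10 - (-2)·-0.5556 - (-4)·0.0000) / (7) = 1.2698
  q = (12 - (3)·2.2857 - (4)·0.0000) / (-9) = -0.5714
  r = (-1 - (2)·2.2857 - (-3)·-0.5556) / (7) = -1.0340

-1.0340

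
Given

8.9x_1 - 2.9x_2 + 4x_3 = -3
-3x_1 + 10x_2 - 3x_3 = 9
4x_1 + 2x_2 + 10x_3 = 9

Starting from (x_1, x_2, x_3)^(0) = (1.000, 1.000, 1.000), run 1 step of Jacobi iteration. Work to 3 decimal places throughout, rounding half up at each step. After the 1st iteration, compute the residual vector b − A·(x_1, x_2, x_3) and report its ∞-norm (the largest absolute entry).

6.483

Iteration 1:
  x_1 = (-3 - (-2.9)·1.000 - (4)·1.000) / (8.9) = -0.461
  x_2 = (9 - (-3)·1.000 - (-3)·1.000) / (10) = 1.500
  x_3 = (9 - (4)·1.000 - (2)·1.000) / (10) = 0.300
Residual b − A·x = (4.253, -6.483, 4.844); ∞-norm = 6.483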